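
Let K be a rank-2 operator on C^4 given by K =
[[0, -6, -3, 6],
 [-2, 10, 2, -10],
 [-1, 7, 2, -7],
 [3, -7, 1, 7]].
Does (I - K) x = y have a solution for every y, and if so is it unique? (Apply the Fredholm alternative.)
(I - K) is invertible (det(I - K) = -24 ≠ 0), so for every y in C^4 the equation (I - K) x = y has a unique solution.

K has rank 2 and factors as K = U V^T = u1 v1^T + u2 v2^T with u1 = (3, -2, -2, -1), v1 = (0, -2, -1, 2), u2 = (0, -2, -1, 3), v2 = (1, -3, 0, 3) (multiplying out reproduces the displayed K). The nonzero eigenvalues of U V^T coincide with those of the 2 x 2 matrix G = V^T U = [[v1·u1, v1·u2], [v2·u1, v2·u2]] = [[4, 11], [6, 15]], and by the Sylvester determinant identity det(I_4 - U V^T) = det(I_2 - V^T U) = det([[-3, -11], [-6, -14]]) = (-3)(-14) - (-11)(-6) = -24. (Direct check: I - K =
[[1, 6, 3, -6],
 [2, -9, -2, 10],
 [1, -7, -1, 7],
 [-3, 7, -1, -6]]
has determinant -24.) The finite-dimensional Fredholm alternative says: either (I - K) is invertible, or ker(I - K) ≠ {0} and then range(I - K) = ker((I - K)^*)^⊥, with dim ker(I - K) = dim ker((I - K)^*). Since det(I - K) ≠ 0, 1 is not an eigenvalue of K and ker(I - K) = {0}, so we are in the first case: for every y there is a unique x = (I - K)^(-1) y. (Explicitly, by the Woodbury identity, (I - U V^T)^(-1) = I + U (I_2 - G)^(-1) V^T.)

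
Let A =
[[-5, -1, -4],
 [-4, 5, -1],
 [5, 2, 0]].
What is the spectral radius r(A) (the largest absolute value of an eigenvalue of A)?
r(A) ≈ 5.4895

The eigenvalues of A are the roots of its characteristic polynomial. With M = A (coefficients from the trace, the sum of principal 2x2 minors, and det A):
  p(λ) = det(λ I - M) = λ^3 - 7λ - 127.
No integer candidate from the rational root theorem (±divisors of 127) is a root, so the roots are irrational. The cubic discriminant is Δ = -434111 < 0, so there is one real root and a complex-conjugate pair. p(5) = -37 and p(6) = 47 have opposite signs, so a root lies in (5, 6); Newton's method refines it to λ ≈ 5.4895. Dividing out (λ - (5.4895)) leaves approximately λ^2 + 5.4895λ + 23.1349. For λ^2 + 5.4895λ + 23.1349 the discriminant is -62.4048. It is negative, so the remaining roots are the complex-conjugate pair λ ≈ -2.7448 ± 3.9498i. Their product equals the constant term, so |λ|^2 ≈ 23.1349 and |λ| ≈ 4.8099.
Thus the eigenvalues (to 4 decimals) are 5.4895 (modulus 5.4895); -2.7448 ± 3.9498i (modulus 4.8099). The spectral radius is the largest modulus: r(A) ≈ 5.4895. (Cross-check: r(A) ≤ ||A||_2 ≈ 8.7371; equality holds whenever A is normal, though it can also hold for some non-normal A.)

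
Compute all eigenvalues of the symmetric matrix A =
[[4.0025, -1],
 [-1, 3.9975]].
sigma(A) ≈ {3, 5}

A is real symmetric, so its spectrum consists of real eigenvalues. Expanding the characteristic polynomial of the displayed matrix gives
  det(λ I - A) = p(λ) = λ^2 + (-8)λ + (15).
Solving p(λ) = 0 yields eigenvalues ≈ 3, 5. (A is shown rounded to 4 decimals, so these recover the underlying integer eigenvalues to within that precision.)
Verification: the trace of A = 8 equals the sum of eigenvalues 8, and det(A) ≈ 15.0000 matches the eigenvalue product 15.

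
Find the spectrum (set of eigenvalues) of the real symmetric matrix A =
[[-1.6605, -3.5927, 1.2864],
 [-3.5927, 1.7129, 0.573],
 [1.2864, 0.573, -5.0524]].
sigma(A) ≈ {-6, -3, 4}

A is real symmetric, so its spectrum consists of real eigenvalues. Expanding the characteristic polynomial of the displayed matrix gives
  det(λ I - A) = p(λ) = λ^3 + (5)λ^2 + (-18)λ + (-71.9984).
Solving p(λ) = 0 yields eigenvalues ≈ -6, -3, 4. (A is shown rounded to 4 decimals, so these recover the underlying integer eigenvalues to within that precision.)
Verification: the trace of A = -5 equals the sum of eigenvalues -5, and det(A) ≈ 71.9984 matches the eigenvalue product 72.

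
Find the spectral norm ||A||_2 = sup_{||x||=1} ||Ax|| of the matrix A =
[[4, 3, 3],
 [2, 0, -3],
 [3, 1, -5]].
||A||_2 ≈ 6.9084 (= sqrt(largest eigenvalue of A^T A))

||A||_2 = sigma_max(A) = sqrt(lambda_max(A^T A)). Form the symmetric matrix M = A^T A =
[[29, 15, -9],
 [15, 10, 4],
 [-9, 4, 43]].
Its characteristic polynomial (trace, sum of principal 2x2 minors, determinant of M give the coefficients) is
  p(λ) = det(λ I - M) = λ^3 - 82λ^2 + 1645λ - 441.
No integer candidate from the rational root theorem (±divisors of 441) is a root, so the roots are irrational. The cubic discriminant is Δ = 482560281 > 0, so there are three distinct real roots. p(0) = -441 and p(1) = 1123 have opposite signs, so a root lies in (0, 1); Newton's method refines it to λ ≈ 0.2718. p(34) = 1 and p(35) = -441 have opposite signs, so a root lies in (34, 35); Newton's method refines it to λ ≈ 34.0022. p(47) = -441 and p(48) = 183 have opposite signs, so a root lies in (47, 48); Newton's method refines it to λ ≈ 47.7261. Check (Vieta): the three roots sum to 82, matching tr M = 82.
So the eigenvalues of A^T A are ≈ 0.2718, 34.0022, 47.7261 (all ≥ 0, as they must be for A^T A). The largest is λ_max ≈ 47.7261, hence ||A||_2 = sqrt(λ_max) ≈ 6.9084.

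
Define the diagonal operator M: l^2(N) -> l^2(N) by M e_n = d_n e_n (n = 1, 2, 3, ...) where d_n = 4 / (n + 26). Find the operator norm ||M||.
||M|| = 4/27 (attained at n = 1)

For M diagonal, ||M|| = sup_n |d_n| = sup_n 4/(n + 26). This is positive and strictly decreasing in n, so the supremum is attained at n = 1: d_1 = 4/(1 + 26) = 4/27. Hence ||M|| = 4/27.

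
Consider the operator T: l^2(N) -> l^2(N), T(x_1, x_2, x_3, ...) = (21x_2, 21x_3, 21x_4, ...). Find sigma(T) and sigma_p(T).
sigma(T) = closed disk {z in C : |z| ≤ 21}; sigma_p(T) = open disk {z in C : |z| < 21}

Note T = 21·V where V is the unit left shift (V x)_k = x_{k+1}; so sigma(T) = 21·sigma(V) and ||T|| = 21||V||. ||T x||^2 = 441sum_{k≥2} |x_k|^2 ≤ 441||x||^2, with equality on {x : x_1 = 0}, so ||T|| = 21. For any lambda with |lambda| < 21, set r = lambda/21 (|r| < 1); the vector x = (1, r, r^2, ...) is in l^2 and satisfies T x = 21(r, r^2, ...) = lambda x, so lambda is an eigenvalue. On the boundary |lambda| = 21 the geometric series diverges, so no l^2 eigenvector exists, but these lambda lie in the approximate point spectrum. Hence sigma(T) is the closed disk of radius 21 and sigma_p(T) is the open disk.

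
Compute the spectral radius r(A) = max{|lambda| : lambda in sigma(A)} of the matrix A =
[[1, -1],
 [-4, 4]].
r(A) = 5

The eigenvalues of A are the roots of its characteristic polynomial. With M = A (coefficients from the trace and determinant):
  p(λ) = det(λ I - M) = λ^2 - 5λ.
For λ^2 - 5λ the discriminant is 25. It is a perfect square (5^2), so the roots are rational: λ = (5 ± 5)/2 = 5, 0.
Thus the eigenvalues (to 4 decimals) are 5 (modulus 5); 0 (modulus 0). The spectral radius is the largest modulus: r(A) = 5. (Cross-check: r(A) ≤ ||A||_2 ≈ 5.831; equality holds whenever A is normal, though it can also hold for some non-normal A.)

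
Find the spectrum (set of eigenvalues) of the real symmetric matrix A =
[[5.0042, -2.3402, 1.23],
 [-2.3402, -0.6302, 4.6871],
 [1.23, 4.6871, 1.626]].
sigma(A) ≈ {-5, 5, 6}

A is real symmetric, so its spectrum consists of real eigenvalues. Expanding the characteristic polynomial of the displayed matrix gives
  det(λ I - A) = p(λ) = λ^3 + (-6)λ^2 + (-25)λ + (150).
Solving p(λ) = 0 yields eigenvalues ≈ -5, 5, 6. (A is shown rounded to 4 decimals, so these recover the underlying integer eigenvalues to within that precision.)
Verification: the trace of A = 6 equals the sum of eigenvalues 6, and det(A) ≈ -149.9992 matches the eigenvalue product -150.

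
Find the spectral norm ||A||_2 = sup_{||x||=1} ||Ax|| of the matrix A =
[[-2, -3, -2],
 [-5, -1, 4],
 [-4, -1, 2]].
||A||_2 ≈ 7.9846 (= sqrt(largest eigenvalue of A^T A))

||A||_2 = sigma_max(A) = sqrt(lambda_max(A^T A)). Form the symmetric matrix M = A^T A =
[[45, 15, -24],
 [15, 11, 0],
 [-24, 0, 24]].
Its characteristic polynomial (trace, sum of principal 2x2 minors, determinant of M give the coefficients) is
  p(λ) = det(λ I - M) = λ^3 - 80λ^2 + 1038λ - 144.
No integer candidate from the rational root theorem (±divisors of 144) is a root, so the roots are irrational. The cubic discriminant is Δ = 2341861920 > 0, so there are three distinct real roots. p(0) = -144 and p(1) = 815 have opposite signs, so a root lies in (0, 1); Newton's method refines it to λ ≈ 0.1402. p(16) = 80 and p(17) = -705 have opposite signs, so a root lies in (16, 17); Newton's method refines it to λ ≈ 16.1056. p(63) = -2223 and p(64) = 752 have opposite signs, so a root lies in (63, 64); Newton's method refines it to λ ≈ 63.7541. Check (Vieta): the three roots sum to 80, matching tr M = 80.
So the eigenvalues of A^T A are ≈ 0.1402, 16.1056, 63.7541 (all ≥ 0, as they must be for A^T A). The largest is λ_max ≈ 63.7541, hence ||A||_2 = sqrt(λ_max) ≈ 7.9846.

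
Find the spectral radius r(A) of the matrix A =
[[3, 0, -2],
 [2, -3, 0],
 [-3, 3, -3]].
r(A) ≈ 4.6977

The eigenvalues of A are the roots of its characteristic polynomial. With M = A (coefficients from the trace, the sum of principal 2x2 minors, and det A):
  p(λ) = det(λ I - M) = λ^3 + 3λ^2 - 15λ - 33.
No integer candidate from the rational root theorem (±divisors of 33) is a root, so the roots are irrational. The cubic discriminant is Δ = 16416 > 0, so there are three distinct real roots. p(-5) = -8 and p(-4) = 11 have opposite signs, so a root lies in (-5, -4); Newton's method refines it to λ ≈ -4.6977. p(-2) = 1 and p(-1) = -16 have opposite signs, so a root lies in (-2, -1); Newton's method refines it to λ ≈ -1.9342. p(3) = -24 and p(4) = 19 have opposite signs, so a root lies in (3, 4); Newton's method refines it to λ ≈ 3.6319. Check (Vieta): the three roots sum to -3, matching tr M = -3.
Thus the eigenvalues (to 4 decimals) are -4.6977 (modulus 4.6977); -1.9342 (modulus 1.9342); 3.6319 (modulus 3.6319). The spectral radius is the largest modulus: r(A) ≈ 4.6977. (Cross-check: r(A) ≤ ||A||_2 ≈ 6.1564; equality holds whenever A is normal, though it can also hold for some non-normal A.)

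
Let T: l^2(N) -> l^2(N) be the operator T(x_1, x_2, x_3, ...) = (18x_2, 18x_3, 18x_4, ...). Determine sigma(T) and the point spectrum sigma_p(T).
sigma(T) = closed disk {z in C : |z| ≤ 18}; sigma_p(T) = open disk {z in C : |z| < 18}

Note T = 18·V where V is the unit left shift (V x)_k = x_{k+1}; so sigma(T) = 18·sigma(V) and ||T|| = 18||V||. ||T x||^2 = 324sum_{k≥2} |x_k|^2 ≤ 324||x||^2, with equality on {x : x_1 = 0}, so ||T|| = 18. For any lambda with |lambda| < 18, set r = lambda/18 (|r| < 1); the vector x = (1, r, r^2, ...) is in l^2 and satisfies T x = 18(r, r^2, ...) = lambda x, so lambda is an eigenvalue. On the boundary |lambda| = 18 the geometric series diverges, so no l^2 eigenvector exists, but these lambda lie in the approximate point spectrum. Hence sigma(T) is the closed disk of radius 18 and sigma_p(T) is the open disk.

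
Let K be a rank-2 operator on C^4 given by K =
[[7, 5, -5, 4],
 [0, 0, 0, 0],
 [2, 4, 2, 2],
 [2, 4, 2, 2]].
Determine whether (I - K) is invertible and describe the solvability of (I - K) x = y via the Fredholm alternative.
(I - K) is invertible (det(I - K) = 20 ≠ 0), so for every y in C^4 the equation (I - K) x = y has a unique solution.

K has rank 2 and factors as K = U V^T = u1 v1^T + u2 v2^T with u1 = (-2, 0, 2, 2), v1 = (-2, -1, 2, -1), u2 = (1, 0, 2, 2), v2 = (3, 3, -1, 2) (multiplying out reproduces the displayed K). The nonzero eigenvalues of U V^T coincide with those of the 2 x 2 matrix G = V^T U = [[v1·u1, v1·u2], [v2·u1, v2·u2]] = [[6, 0], [-4, 5]], and by the Sylvester determinant identity det(I_4 - U V^T) = det(I_2 - V^T U) = det([[-5, 0], [4, -4]]) = (-5)(-4) - (0)(4) = 20. (Direct check: I - K =
[[-6, -5, 5, -4],
 [0, 1, 0, 0],
 [-2, -4, -1, -2],
 [-2, -4, -2, -1]]
has determinant 20.) The finite-dimensional Fredholm alternative says: either (I - K) is invertible, or ker(I - K) ≠ {0} and then range(I - K) = ker((I - K)^*)^⊥, with dim ker(I - K) = dim ker((I - K)^*). Since det(I - K) ≠ 0, 1 is not an eigenvalue of K and ker(I - K) = {0}, so we are in the first case: for every y there is a unique x = (I - K)^(-1) y. (Explicitly, by the Woodbury identity, (I - U V^T)^(-1) = I + U (I_2 - G)^(-1) V^T.)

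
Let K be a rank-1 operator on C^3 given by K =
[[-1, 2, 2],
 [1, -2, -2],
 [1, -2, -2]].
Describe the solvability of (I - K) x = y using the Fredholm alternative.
(I - K) is invertible (det(I - K) = 6 ≠ 0), so for every y in C^3 the equation (I - K) x = y has a unique solution.

K has rank 1, so it is an outer product K = u v^T: every row of K is a multiple of one row vector. Reading off the entries, u = (1, -1, -1) and v = (-1, 2, 2) (row i of K equals u_i·v^T). A rank-one matrix u v^T satisfies K u = u (v·u) and kills the (2)-dimensional subspace v^⊥, so its characteristic polynomial is lambda^2 (lambda - v·u) with v·u = tr K = -5. Hence the eigenvalues of I - K are 1 (multiplicity 2) and 1 - (-5) = 6, so det(I - K) = 6. (Direct check: I - K =
[[2, -2, -2],
 [-1, 3, 2],
 [-1, 2, 3]]
has determinant 6.) The finite-dimensional Fredholm alternative says: either (I - K) is invertible, or ker(I - K) ≠ {0} and then range(I - K) = ker((I - K)^*)^⊥, with dim ker(I - K) = dim ker((I - K)^*). Since det(I - K) ≠ 0, 1 is not an eigenvalue of K and ker(I - K) = {0}, so we are in the first case: for every y there is a unique x = (I - K)^(-1) y. Explicitly, by the Sherman–Morrison formula, (I - u v^T)^(-1) = I + u v^T/(1 - v·u), i.e. (I - K)^(-1) = I + K/(6).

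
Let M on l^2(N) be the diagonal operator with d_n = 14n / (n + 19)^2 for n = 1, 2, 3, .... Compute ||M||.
||M|| = 7/38 (attained at n = 19)

For M diagonal, ||M|| = sup_n |d_n|. Treat f(x) = 14x / (x + 19)^2 for real x > 0. By the quotient rule, f'(x) = 14(19 - x)/(x + 19)^3, which is positive for x < 19 and negative for x > 19. So f has a unique maximum at x = 19, and since 19 is a positive integer, the supremum over n ≥ 1 is attained at n = 19: d_19 = 14·19/(19 + 19)^2 = 14·19/1444 = 7/38. Hence ||M|| = 7/38.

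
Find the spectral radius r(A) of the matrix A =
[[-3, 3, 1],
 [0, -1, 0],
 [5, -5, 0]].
r(A) = (3 + sqrt(29))/2 ≈ 4.1926

The eigenvalues of A are the roots of its characteristic polynomial. With M = A (coefficients from the trace, the sum of principal 2x2 minors, and det A):
  p(λ) = det(λ I - M) = λ^3 + 4λ^2 - 2λ - 5.
By the rational root theorem any rational root is an integer divisor of 5. Testing λ = -1: p(-1) = -1 + 4 + 2 - 5 = 0, so λ = -1 is a root. Dividing out (λ + 1) leaves p(λ) = (λ + 1)(λ^2 + 3λ - 5). For λ^2 + 3λ - 5 the discriminant is 29. It is nonnegative but not a perfect square, so the roots are real and irrational: λ = (-3 ± sqrt(29))/2 ≈ 1.1926, -4.1926.
Thus the eigenvalues (to 4 decimals) are 1.1926 (modulus 1.1926); -4.1926 (modulus 4.1926); -1 (modulus 1). The spectral radius is the largest modulus: r(A) = (3 + sqrt(29))/2 ≈ 4.1926. (Cross-check: r(A) ≤ ||A||_2 ≈ 8.2927; equality holds whenever A is normal, though it can also hold for some non-normal A.)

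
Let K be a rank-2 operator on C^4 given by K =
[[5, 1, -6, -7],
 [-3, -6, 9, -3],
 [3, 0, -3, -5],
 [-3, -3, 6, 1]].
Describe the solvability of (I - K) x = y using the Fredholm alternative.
(I - K) is invertible (det(I - K) = -6 ≠ 0), so for every y in C^4 the equation (I - K) x = y has a unique solution.

K has rank 2 and factors as K = U V^T = u1 v1^T + u2 v2^T with u1 = (-1, -3, -1, -1), v1 = (-1, 1, 0, 3), u2 = (2, -3, 1, -2), v2 = (2, 1, -3, -2) (multiplying out reproduces the displayed K). The nonzero eigenvalues of U V^T coincide with those of the 2 x 2 matrix G = V^T U = [[v1·u1, v1·u2], [v2·u1, v2·u2]] = [[-5, -11], [0, 2]], and by the Sylvester determinant identity det(I_4 - U V^T) = det(I_2 - V^T U) = det([[6, 11], [0, -1]]) = (6)(-1) - (11)(0) = -6. (Direct check: I - K =
[[-4, -1, 6, 7],
 [3, 7, -9, 3],
 [-3, 0, 4, 5],
 [3, 3, -6, 0]]
has determinant -6.) The finite-dimensional Fredholm alternative says: either (I - K) is invertible, or ker(I - K) ≠ {0} and then range(I - K) = ker((I - K)^*)^⊥, with dim ker(I - K) = dim ker((I - K)^*). Since det(I - K) ≠ 0, 1 is not an eigenvalue of K and ker(I - K) = {0}, so we are in the first case: for every y there is a unique x = (I - K)^(-1) y. (Explicitly, by the Woodbury identity, (I - U V^T)^(-1) = I + U (I_2 - G)^(-1) V^T.)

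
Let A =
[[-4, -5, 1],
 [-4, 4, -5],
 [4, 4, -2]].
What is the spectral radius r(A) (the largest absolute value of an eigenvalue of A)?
r(A) ≈ 4.7901

The eigenvalues of A are the roots of its characteristic polynomial. With M = A (coefficients from the trace, the sum of principal 2x2 minors, and det A):
  p(λ) = det(λ I - M) = λ^3 + 2λ^2 - 20λ - 60.
No integer candidate from the rational root theorem (±divisors of 60) is a root, so the roots are irrational. The cubic discriminant is Δ = -18480 < 0, so there is one real root and a complex-conjugate pair. p(4) = -44 and p(5) = 15 have opposite signs, so a root lies in (4, 5); Newton's method refines it to λ ≈ 4.7901. Dividing out (λ - (4.7901)) leaves approximately λ^2 + 6.7901λ + 12.5257. For λ^2 + 6.7901λ + 12.5257 the discriminant is -3.9969. It is negative, so the remaining roots are the complex-conjugate pair λ ≈ -3.3951 ± 0.9996i. Their product equals the constant term, so |λ|^2 ≈ 12.5257 and |λ| ≈ 3.5392.
Thus the eigenvalues (to 4 decimals) are 4.7901 (modulus 4.7901); -3.3951 ± 0.9996i (modulus 3.5392). The spectral radius is the largest modulus: r(A) ≈ 4.7901. (Cross-check: r(A) ≤ ||A||_2 ≈ 9.1551; equality holds whenever A is normal, though it can also hold for some non-normal A.)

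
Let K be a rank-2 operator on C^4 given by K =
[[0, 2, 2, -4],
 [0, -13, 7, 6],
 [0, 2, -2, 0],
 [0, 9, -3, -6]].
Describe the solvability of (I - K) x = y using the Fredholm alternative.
(I - K) is invertible (det(I - K) = 70 ≠ 0), so for every y in C^4 the equation (I - K) x = y has a unique solution.

K has rank 2 and factors as K = U V^T = u1 v1^T + u2 v2^T with u1 = (-2, -2, 1, 0), v1 = (0, 2, -2, 0), u2 = (-2, 3, 0, -3), v2 = (0, -3, 1, 2) (multiplying out reproduces the displayed K). The nonzero eigenvalues of U V^T coincide with those of the 2 x 2 matrix G = V^T U = [[v1·u1, v1·u2], [v2·u1, v2·u2]] = [[-6, 6], [7, -15]], and by the Sylvester determinant identity det(I_4 - U V^T) = det(I_2 - V^T U) = det([[7, -6], [-7, 16]]) = (7)(16) - (-6)(-7) = 70. (Direct check: I - K =
[[1, -2, -2, 4],
 [0, 14, -7, -6],
 [0, -2, 3, 0],
 [0, -9, 3, 7]]
has determinant 70.) The finite-dimensional Fredholm alternative says: either (I - K) is invertible, or ker(I - K) ≠ {0} and then range(I - K) = ker((I - K)^*)^⊥, with dim ker(I - K) = dim ker((I - K)^*). Since det(I - K) ≠ 0, 1 is not an eigenvalue of K and ker(I - K) = {0}, so we are in the first case: for every y there is a unique x = (I - K)^(-1) y. (Explicitly, by the Woodbury identity, (I - U V^T)^(-1) = I + U (I_2 - G)^(-1) V^T.)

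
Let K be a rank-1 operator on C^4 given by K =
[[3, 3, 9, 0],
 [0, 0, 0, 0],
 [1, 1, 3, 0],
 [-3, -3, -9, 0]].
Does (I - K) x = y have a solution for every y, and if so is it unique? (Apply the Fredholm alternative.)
(I - K) is invertible (det(I - K) = -5 ≠ 0), so for every y in C^4 the equation (I - K) x = y has a unique solution.

K has rank 1, so it is an outer product K = u v^T: every row of K is a multiple of one row vector. Reading off the entries, u = (3, 0, 1, -3) and v = (1, 1, 3, 0) (row i of K equals u_i·v^T). A rank-one matrix u v^T satisfies K u = u (v·u) and kills the (3)-dimensional subspace v^⊥, so its characteristic polynomial is lambda^3 (lambda - v·u) with v·u = tr K = 6. Hence the eigenvalues of I - K are 1 (multiplicity 3) and 1 - (6) = -5, so det(I - K) = -5. (Direct check: I - K =
[[-2, -3, -9, 0],
 [0, 1, 0, 0],
 [-1, -1, -2, 0],
 [3, 3, 9, 1]]
has determinant -5.) The finite-dimensional Fredholm alternative says: either (I - K) is invertible, or ker(I - K) ≠ {0} and then range(I - K) = ker((I - K)^*)^⊥, with dim ker(I - K) = dim ker((I - K)^*). Since det(I - K) ≠ 0, 1 is not an eigenvalue of K and ker(I - K) = {0}, so we are in the first case: for every y there is a unique x = (I - K)^(-1) y. Explicitly, by the Sherman–Morrison formula, (I - u v^T)^(-1) = I + u v^T/(1 - v·u), i.e. (I - K)^(-1) = I + K/(-5).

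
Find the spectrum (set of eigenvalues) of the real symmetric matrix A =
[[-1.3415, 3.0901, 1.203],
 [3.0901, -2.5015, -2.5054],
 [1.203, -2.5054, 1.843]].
sigma(A) ≈ {-6, 1, 3}

A is real symmetric, so its spectrum consists of real eigenvalues. Expanding the characteristic polynomial of the displayed matrix gives
  det(λ I - A) = p(λ) = λ^3 + (2)λ^2 + (-21)λ + (18).
Solving p(λ) = 0 yields eigenvalues ≈ -6, 1, 3. (A is shown rounded to 4 decimals, so these recover the underlying integer eigenvalues to within that precision.)
Verification: the trace of A = -2 equals the sum of eigenvalues -2, and det(A) ≈ -17.9999 matches the eigenvalue product -18.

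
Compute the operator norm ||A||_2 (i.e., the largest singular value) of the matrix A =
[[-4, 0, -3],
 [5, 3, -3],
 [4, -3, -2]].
||A||_2 ≈ 7.7779 (= sqrt(largest eigenvalue of A^T A))

||A||_2 = sigma_max(A) = sqrt(lambda_max(A^T A)). Form the symmetric matrix M = A^T A =
[[57, 3, -11],
 [3, 18, -3],
 [-11, -3, 22]].
Its characteristic polynomial (trace, sum of principal 2x2 minors, determinant of M give the coefficients) is
  p(λ) = det(λ I - M) = λ^3 - 97λ^2 + 2537λ - 19881.
No integer candidate from the rational root theorem (±divisors of 19881) is a root, so the roots are irrational. The cubic discriminant is Δ = 57170672 > 0, so there are three distinct real roots. p(16) = -25 and p(17) = 128 have opposite signs, so a root lies in (16, 17); Newton's method refines it to λ ≈ 16.1284. p(20) = 59 and p(21) = -120 have opposite signs, so a root lies in (20, 21); Newton's method refines it to λ ≈ 20.3763. p(60) = -861 and p(61) = 920 have opposite signs, so a root lies in (60, 61); Newton's method refines it to λ ≈ 60.4953. Check (Vieta): the three roots sum to 97, matching tr M = 97.
So the eigenvalues of A^T A are ≈ 16.1284, 20.3763, 60.4953 (all ≥ 0, as they must be for A^T A). The largest is λ_max ≈ 60.4953, hence ||A||_2 = sqrt(λ_max) ≈ 7.7779.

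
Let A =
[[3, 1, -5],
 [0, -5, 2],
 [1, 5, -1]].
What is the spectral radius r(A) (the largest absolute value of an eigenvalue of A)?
r(A) ≈ 6.5998

The eigenvalues of A are the roots of its characteristic polynomial. With M = A (coefficients from the trace, the sum of principal 2x2 minors, and det A):
  p(λ) = det(λ I - M) = λ^3 + 3λ^2 - 18λ + 38.
No integer candidate from the rational root theorem (±divisors of 38) is a root, so the roots are irrational. The cubic discriminant is Δ = -53784 < 0, so there is one real root and a complex-conjugate pair. p(-7) = -32 and p(-6) = 38 have opposite signs, so a root lies in (-7, -6); Newton's method refines it to λ ≈ -6.5998. Dividing out (λ - (-6.5998)) leaves approximately λ^2 - 3.5998λ + 5.7578. For λ^2 - 3.5998λ + 5.7578 the discriminant is -10.0726. It is negative, so the remaining roots are the complex-conjugate pair λ ≈ 1.7999 ± 1.5869i. Their product equals the constant term, so |λ|^2 ≈ 5.7578 and |λ| ≈ 2.3995.
Thus the eigenvalues (to 4 decimals) are -6.5998 (modulus 6.5998); 1.7999 ± 1.5869i (modulus 2.3995). The spectral radius is the largest modulus: r(A) ≈ 6.5998. (Cross-check: r(A) ≤ ||A||_2 ≈ 8.1987; equality holds whenever A is normal, though it can also hold for some non-normal A.)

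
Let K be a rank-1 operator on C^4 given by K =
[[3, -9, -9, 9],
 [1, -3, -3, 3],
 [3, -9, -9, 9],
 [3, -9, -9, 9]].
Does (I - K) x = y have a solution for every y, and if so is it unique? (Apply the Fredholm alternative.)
(I - K) is invertible (det(I - K) = 1 ≠ 0), so for every y in C^4 the equation (I - K) x = y has a unique solution.

K has rank 1, so it is an outer product K = u v^T: every row of K is a multiple of one row vector. Reading off the entries, u = (3, 1, 3, 3) and v = (1, -3, -3, 3) (row i of K equals u_i·v^T). A rank-one matrix u v^T satisfies K u = u (v·u) and kills the (3)-dimensional subspace v^⊥, so its characteristic polynomial is lambda^3 (lambda - v·u) with v·u = tr K = 0. Hence the eigenvalues of I - K are 1 (multiplicity 3) and 1 - (0) = 1, so det(I - K) = 1. (Direct check: I - K =
[[-2, 9, 9, -9],
 [-1, 4, 3, -3],
 [-3, 9, 10, -9],
 [-3, 9, 9, -8]]
has determinant 1.) The finite-dimensional Fredholm alternative says: either (I - K) is invertible, or ker(I - K) ≠ {0} and then range(I - K) = ker((I - K)^*)^⊥, with dim ker(I - K) = dim ker((I - K)^*). Since det(I - K) ≠ 0, 1 is not an eigenvalue of K and ker(I - K) = {0}, so we are in the first case: for every y there is a unique x = (I - K)^(-1) y. Explicitly, by the Sherman–Morrison formula, (I - u v^T)^(-1) = I + u v^T/(1 - v·u), i.e. (I - K)^(-1) = I + K.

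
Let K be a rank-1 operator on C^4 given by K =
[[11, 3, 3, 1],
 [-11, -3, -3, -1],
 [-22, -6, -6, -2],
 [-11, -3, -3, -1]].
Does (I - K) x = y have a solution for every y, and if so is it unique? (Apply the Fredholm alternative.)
(I - K) is singular (det(I - K) = 0, i.e. 1 ∈ sigma(K)). (I - K) x = y is solvable iff y ⊥ ker((I - K)^*) = span{(11, 3, 3, 1)}, i.e. iff 11y_1 + 3y_2 + 3y_3 + y_4 = 0. When solvable, the solutions are x = y + c·(1, -1, -2, -1), c arbitrary (ker(I - K) = span{(1, -1, -2, -1)}, dimension 1).

K has rank 1, so it is an outer product K = u v^T: every row of K is a multiple of one row vector. Reading off the entries, u = (1, -1, -2, -1) and v = (11, 3, 3, 1) (row i of K equals u_i·v^T). A rank-one matrix u v^T satisfies K u = u (v·u) and kills the (3)-dimensional subspace v^⊥, so its characteristic polynomial is lambda^3 (lambda - v·u) with v·u = tr K = 1. Hence the eigenvalues of I - K are 1 (multiplicity 3) and 1 - (1) = 0, so det(I - K) = 0. (Direct check: I - K =
[[-10, -3, -3, -1],
 [11, 4, 3, 1],
 [22, 6, 7, 2],
 [11, 3, 3, 2]]
has determinant 0.) So 1 is an eigenvalue of K and (I - K) is not invertible. The finite-dimensional Fredholm alternative says: either (I - K) is invertible, or ker(I - K) ≠ {0} and then range(I - K) = ker((I - K)^*)^⊥, with dim ker(I - K) = dim ker((I - K)^*). We are in the second case, so we need both kernels. Kernel of I - K: (I - K) u = u - u (v·u) = u - u = 0, so ker(I - K) = span{u} = span{(1, -1, -2, -1)} (it is exactly 1-dimensional because rank(I - K) = 3). Kernel of the adjoint: K is real, so (I - K)^* = I - K^T = I - v u^T, and (I - v u^T) v = v - v (u·v) = 0; hence ker((I - K)^*) = span{v} = span{(11, 3, 3, 1)}. Therefore (I - K) x = y is solvable iff <y, v> = 0, i.e. iff 11y_1 + 3y_2 + 3y_3 + y_4 = 0. When this holds, K y = u (v·y) = 0, so (I - K) y = y and x = y is a particular solution; the full solution set is the line x = y + c·u = y + c·(1, -1, -2, -1), c ∈ C.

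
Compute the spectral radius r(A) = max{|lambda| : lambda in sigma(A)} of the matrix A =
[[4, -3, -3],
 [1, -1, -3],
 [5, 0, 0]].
r(A) ≈ 3.5418

The eigenvalues of A are the roots of its characteristic polynomial. With M = A (coefficients from the trace, the sum of principal 2x2 minors, and det A):
  p(λ) = det(λ I - M) = λ^3 - 3λ^2 + 14λ - 30.
No integer candidate from the rational root theorem (±divisors of 30) is a root, so the roots are irrational. The cubic discriminant is Δ = -14072 < 0, so there is one real root and a complex-conjugate pair. p(2) = -6 and p(3) = 12 have opposite signs, so a root lies in (2, 3); Newton's method refines it to λ ≈ 2.3915. Dividing out (λ - (2.3915)) leaves approximately λ^2 - 0.6085λ + 12.5447. For λ^2 - 0.6085λ + 12.5447 the discriminant is -49.8084. It is negative, so the remaining roots are the complex-conjugate pair λ ≈ 0.3043 ± 3.5288i. Their product equals the constant term, so |λ|^2 ≈ 12.5447 and |λ| ≈ 3.5418.
Thus the eigenvalues (to 4 decimals) are 2.3915 (modulus 2.3915); 0.3043 ± 3.5288i (modulus 3.5418). The spectral radius is the largest modulus: r(A) ≈ 3.5418. (Cross-check: r(A) ≤ ||A||_2 ≈ 7.4546; equality holds whenever A is normal, though it can also hold for some non-normal A.)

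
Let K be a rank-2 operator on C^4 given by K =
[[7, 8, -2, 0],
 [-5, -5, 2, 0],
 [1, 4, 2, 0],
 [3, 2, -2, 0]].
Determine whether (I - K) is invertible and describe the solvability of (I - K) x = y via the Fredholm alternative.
(I - K) is singular (det(I - K) = 0, i.e. 1 ∈ sigma(K)). (I - K) x = y is solvable iff y ⊥ ker((I - K)^*) = span{(-7, -8, 2, 0)}, i.e. iff -7y_1 - 8y_2 + 2y_3 = 0. When solvable, x is determined up to adding multiples of (-2, 1, -2, 0) (ker(I - K) = span{(-2, 1, -2, 0)}, dimension 1).

K has rank 2 and factors as K = U V^T = u1 v1^T + u2 v2^T with u1 = (1, -1, -1, 1), v1 = (3, 2, -2, 0), u2 = (-2, 1, -2, 0), v2 = (-2, -3, 0, 0) (multiplying out reproduces the displayed K). The nonzero eigenvalues of U V^T coincide with those of the 2 x 2 matrix G = V^T U = [[v1·u1, v1·u2], [v2·u1, v2·u2]] = [[3, 0], [1, 1]], and by the Sylvester determinant identity det(I_4 - U V^T) = det(I_2 - V^T U) = det([[-2, 0], [-1, 0]]) = (-2)(0) - (0)(-1) = 0. (Direct check: I - K =
[[-6, -8, 2, 0],
 [5, 6, -2, 0],
 [-1, -4, -1, 0],
 [-3, -2, 2, 1]]
has determinant 0.) So 1 is an eigenvalue of K and (I - K) is not invertible. The finite-dimensional Fredholm alternative says: either (I - K) is invertible, or ker(I - K) ≠ {0} and then range(I - K) = ker((I - K)^*)^⊥, with dim ker(I - K) = dim ker((I - K)^*). We are in the second case, so we compute both kernels via the 2 x 2 reduction. If (I - U V^T) x = 0 then x = U (V^T x) lies in the column space of U; writing x = U b gives U (I_2 - G) b = 0, and since u1, u2 are independent, (I_2 - G) b = 0. With I_2 - G = [[-2, 0], [-1, 0]] (singular, as its determinant is 0) a null vector is b = (0, 1), so ker(I - K) = span{0·u1 + (1)·u2} = span{(-2, 1, -2, 0)}. For the adjoint, (I - K)^* = I - K^T = I - V U^T, and the same argument gives ker((I - K)^*) = {V a : (I_2 - G)^T a = 0}; (I_2 - G)^T = [[-2, -1], [0, 0]] has null vector a = (-1, 2), so ker((I - K)^*) = span{-1·v1 + (2)·v2} = span{(-7, -8, 2, 0)}. (Both kernels are 1-dimensional, matching rank(I - K) = 3.) Therefore (I - K) x = y is solvable iff <y, (-7, -8, 2, 0)> = 0, i.e. iff -7y_1 - 8y_2 + 2y_3 = 0; when solvable the solution set is the line x_p + c·(-2, 1, -2, 0), c ∈ C.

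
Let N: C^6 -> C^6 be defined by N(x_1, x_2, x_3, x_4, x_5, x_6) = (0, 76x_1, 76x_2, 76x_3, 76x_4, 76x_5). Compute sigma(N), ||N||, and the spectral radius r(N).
sigma(N) = {0}; ||N|| = 76; r(N) = 0. (N is nilpotent with N^6 = 0.)

On C^6, N is a strictly lower-triangular matrix with 76 on the subdiagonal and zeros elsewhere, so its characteristic polynomial is lambda^6 and every eigenvalue is 0: sigma(N) = {0}. For the operator norm, N e_i = 76e_{i+1} for i = 1, ..., 5 and N e_6 = 0, so the singular values of N are 76 (with multiplicity 5) and 0; hence ||N|| = 76. The spectral radius r(N) = max|lambda| = 0. Note ||N|| > r(N) — characteristic of non-normal nilpotent operators. Indeed N^6 = 0.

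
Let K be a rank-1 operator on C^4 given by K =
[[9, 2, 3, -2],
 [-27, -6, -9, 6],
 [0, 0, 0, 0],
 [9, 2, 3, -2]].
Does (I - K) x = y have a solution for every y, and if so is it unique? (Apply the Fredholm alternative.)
(I - K) is singular (det(I - K) = 0, i.e. 1 ∈ sigma(K)). (I - K) x = y is solvable iff y ⊥ ker((I - K)^*) = span{(9, 2, 3, -2)}, i.e. iff 9y_1 + 2y_2 + 3y_3 - 2y_4 = 0. When solvable, the solutions are x = y + c·(1, -3, 0, 1), c arbitrary (ker(I - K) = span{(1, -3, 0, 1)}, dimension 1).

K has rank 1, so it is an outer product K = u v^T: every row of K is a multiple of one row vector. Reading off the entries, u = (1, -3, 0, 1) and v = (9, 2, 3, -2) (row i of K equals u_i·v^T). A rank-one matrix u v^T satisfies K u = u (v·u) and kills the (3)-dimensional subspace v^⊥, so its characteristic polynomial is lambda^3 (lambda - v·u) with v·u = tr K = 1. Hence the eigenvalues of I - K are 1 (multiplicity 3) and 1 - (1) = 0, so det(I - K) = 0. (Direct check: I - K =
[[-8, -2, -3, 2],
 [27, 7, 9, -6],
 [0, 0, 1, 0],
 [-9, -2, -3, 3]]
has determinant 0.) So 1 is an eigenvalue of K and (I - K) is not invertible. The finite-dimensional Fredholm alternative says: either (I - K) is invertible, or ker(I - K) ≠ {0} and then range(I - K) = ker((I - K)^*)^⊥, with dim ker(I - K) = dim ker((I - K)^*). We are in the second case, so we need both kernels. Kernel of I - K: (I - K) u = u - u (v·u) = u - u = 0, so ker(I - K) = span{u} = span{(1, -3, 0, 1)} (it is exactly 1-dimensional because rank(I - K) = 3). Kernel of the adjoint: K is real, so (I - K)^* = I - K^T = I - v u^T, and (I - v u^T) v = v - v (u·v) = 0; hence ker((I - K)^*) = span{v} = span{(9, 2, 3, -2)}. Therefore (I - K) x = y is solvable iff <y, v> = 0, i.e. iff 9y_1 + 2y_2 + 3y_3 - 2y_4 = 0. When this holds, K y = u (v·y) = 0, so (I - K) y = y and x = y is a particular solution; the full solution set is the line x = y + c·u = y + c·(1, -3, 0, 1), c ∈ C.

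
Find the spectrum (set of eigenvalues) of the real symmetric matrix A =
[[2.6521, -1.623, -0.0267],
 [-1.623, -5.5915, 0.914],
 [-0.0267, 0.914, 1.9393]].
sigma(A) ≈ {-6, 2, 3}

A is real symmetric, so its spectrum consists of real eigenvalues. Expanding the characteristic polynomial of the displayed matrix gives
  det(λ I - A) = p(λ) = λ^3 + (1)λ^2 + (-24)λ + (36).
Solving p(λ) = 0 yields eigenvalues ≈ -6, 2, 3. (A is shown rounded to 4 decimals, so these recover the underlying integer eigenvalues to within that precision.)
Verification: the trace of A = -1 equals the sum of eigenvalues -1, and det(A) ≈ -35.9990 matches the eigenvalue product -36.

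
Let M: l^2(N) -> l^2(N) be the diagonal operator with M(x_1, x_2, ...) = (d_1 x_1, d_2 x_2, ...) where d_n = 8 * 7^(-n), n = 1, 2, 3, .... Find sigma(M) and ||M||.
sigma(M) = {8 * 7^(-n) : n ≥ 1} ∪ {0}; ||M|| = 8/7

A bounded diagonal operator on l^2 with diagonal entries d_n has spectrum equal to the closure of {d_n : n ≥ 1}: every d_n is an eigenvalue (with eigenvector e_n), so {d_n} ⊂ sigma(M); the spectrum is closed, so its closure is too; and for lambda not in the closure, (M - lambda I) has bounded inverse (the diagonal entries 1/(d_n - lambda) are bounded). For our sequence d_n = 8 * 7^(-n), n = 1, 2, 3, ...:
  - {d_n} = {8 * 7^(-n) : n ≥ 1}; the only limit point is 0
  - closure = {8 * 7^(-n) : n ≥ 1} ∪ {0}
For the norm: a diagonal operator has ||M|| = sup_n |d_n|. Here d_n = 8 * 7^(-n) is positive and decreasing, so sup_n |d_n| = d_1 = 8/7. So ||M|| = 8/7.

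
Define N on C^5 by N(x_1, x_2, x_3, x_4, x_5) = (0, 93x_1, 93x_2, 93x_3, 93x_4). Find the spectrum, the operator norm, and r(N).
sigma(N) = {0}; ||N|| = 93; r(N) = 0. (N is nilpotent with N^5 = 0.)

On C^5, N is a strictly lower-triangular matrix with 93 on the subdiagonal and zeros elsewhere, so its characteristic polynomial is lambda^5 and every eigenvalue is 0: sigma(N) = {0}. For the operator norm, N e_i = 93e_{i+1} for i = 1, ..., 4 and N e_5 = 0, so the singular values of N are 93 (with multiplicity 4) and 0; hence ||N|| = 93. The spectral radius r(N) = max|lambda| = 0. Note ||N|| > r(N) — characteristic of non-normal nilpotent operators. Indeed N^5 = 0.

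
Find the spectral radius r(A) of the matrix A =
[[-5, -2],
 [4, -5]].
r(A) = sqrt(33) ≈ 5.7446

The eigenvalues of A are the roots of its characteristic polynomial. With M = A (coefficients from the trace and determinant):
  p(λ) = det(λ I - M) = λ^2 + 10λ + 33.
For λ^2 + 10λ + 33 the discriminant is -32. It is negative, so the roots are the complex-conjugate pair λ = -5 ± (sqrt(32)/2) i ≈ -5 ± 2.8284i. For a conjugate pair the product of the roots equals the constant term, so |λ|^2 = 33 and |λ| = sqrt(33) ≈ 5.7446.
Thus the eigenvalues (to 4 decimals) are -5 ± 2.8284i (modulus 5.7446). The spectral radius is the largest modulus: r(A) = sqrt(33) ≈ 5.7446. (Cross-check: r(A) ≤ ||A||_2 ≈ 6.831; equality holds whenever A is normal, though it can also hold for some non-normal A.)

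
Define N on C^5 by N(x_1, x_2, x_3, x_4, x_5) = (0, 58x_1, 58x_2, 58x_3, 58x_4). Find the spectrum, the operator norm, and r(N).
sigma(N) = {0}; ||N|| = 58; r(N) = 0. (N is nilpotent with N^5 = 0.)

On C^5, N is a strictly lower-triangular matrix with 58 on the subdiagonal and zeros elsewhere, so its characteristic polynomial is lambda^5 and every eigenvalue is 0: sigma(N) = {0}. For the operator norm, N e_i = 58e_{i+1} for i = 1, ..., 4 and N e_5 = 0, so the singular values of N are 58 (with multiplicity 4) and 0; hence ||N|| = 58. The spectral radius r(N) = max|lambda| = 0. Note ||N|| > r(N) — characteristic of non-normal nilpotent operators. Indeed N^5 = 0.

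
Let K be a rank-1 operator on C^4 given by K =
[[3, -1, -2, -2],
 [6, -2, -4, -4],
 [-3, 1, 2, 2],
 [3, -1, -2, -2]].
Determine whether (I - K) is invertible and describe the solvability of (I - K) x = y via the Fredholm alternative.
(I - K) is singular (det(I - K) = 0, i.e. 1 ∈ sigma(K)). (I - K) x = y is solvable iff y ⊥ ker((I - K)^*) = span{(3, -1, -2, -2)}, i.e. iff 3y_1 - y_2 - 2y_3 - 2y_4 = 0. When solvable, the solutions are x = y + c·(1, 2, -1, 1), c arbitrary (ker(I - K) = span{(1, 2, -1, 1)}, dimension 1).

K has rank 1, so it is an outer product K = u v^T: every row of K is a multiple of one row vector. Reading off the entries, u = (1, 2, -1, 1) and v = (3, -1, -2, -2) (row i of K equals u_i·v^T). A rank-one matrix u v^T satisfies K u = u (v·u) and kills the (3)-dimensional subspace v^⊥, so its characteristic polynomial is lambda^3 (lambda - v·u) with v·u = tr K = 1. Hence the eigenvalues of I - K are 1 (multiplicity 3) and 1 - (1) = 0, so det(I - K) = 0. (Direct check: I - K =
[[-2, 1, 2, 2],
 [-6, 3, 4, 4],
 [3, -1, -1, -2],
 [-3, 1, 2, 3]]
has determinant 0.) So 1 is an eigenvalue of K and (I - K) is not invertible. The finite-dimensional Fredholm alternative says: either (I - K) is invertible, or ker(I - K) ≠ {0} and then range(I - K) = ker((I - K)^*)^⊥, with dim ker(I - K) = dim ker((I - K)^*). We are in the second case, so we need both kernels. Kernel of I - K: (I - K) u = u - u (v·u) = u - u = 0, so ker(I - K) = span{u} = span{(1, 2, -1, 1)} (it is exactly 1-dimensional because rank(I - K) = 3). Kernel of the adjoint: K is real, so (I - K)^* = I - K^T = I - v u^T, and (I - v u^T) v = v - v (u·v) = 0; hence ker((I - K)^*) = span{v} = span{(3, -1, -2, -2)}. Therefore (I - K) x = y is solvable iff <y, v> = 0, i.e. iff 3y_1 - y_2 - 2y_3 - 2y_4 = 0. When this holds, K y = u (v·y) = 0, so (I - K) y = y and x = y is a particular solution; the full solution set is the line x = y + c·u = y + c·(1, 2, -1, 1), c ∈ C.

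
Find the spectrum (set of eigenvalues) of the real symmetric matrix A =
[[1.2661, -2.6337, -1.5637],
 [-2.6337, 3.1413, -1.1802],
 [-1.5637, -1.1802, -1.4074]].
sigma(A) ≈ {-3, 1, 5}

A is real symmetric, so its spectrum consists of real eigenvalues. Expanding the characteristic polynomial of the displayed matrix gives
  det(λ I - A) = p(λ) = λ^3 + (-3)λ^2 + (-13)λ + (15).
Solving p(λ) = 0 yields eigenvalues ≈ -3, 1, 5. (A is shown rounded to 4 decimals, so these recover the underlying integer eigenvalues to within that precision.)
Verification: the trace of A = 3 equals the sum of eigenvalues 3, and det(A) ≈ -15.0006 matches the eigenvalue product -15.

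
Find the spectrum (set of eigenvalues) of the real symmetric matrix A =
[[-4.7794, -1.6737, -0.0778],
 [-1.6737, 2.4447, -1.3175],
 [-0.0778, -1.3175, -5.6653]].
sigma(A) ≈ {-6, -5, 3}

A is real symmetric, so its spectrum consists of real eigenvalues. Expanding the characteristic polynomial of the displayed matrix gives
  det(λ I - A) = p(λ) = λ^3 + (8)λ^2 + (-3)λ + (-90.0027).
Solving p(λ) = 0 yields eigenvalues ≈ -6, -5, 3. (A is shown rounded to 4 decimals, so these recover the underlying integer eigenvalues to within that precision.)
Verification: the trace of A = -8 equals the sum of eigenvalues -8, and det(A) ≈ 90.0027 matches the eigenvalue product 90.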